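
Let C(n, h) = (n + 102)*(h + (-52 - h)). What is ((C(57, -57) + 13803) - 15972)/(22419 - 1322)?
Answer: -10437/21097 ≈ -0.49471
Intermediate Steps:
C(n, h) = -5304 - 52*n (C(n, h) = (102 + n)*(-52) = -5304 - 52*n)
((C(57, -57) + 13803) - 15972)/(22419 - 1322) = (((-5304 - 52*57) + 13803) - 15972)/(22419 - 1322) = (((-5304 - 2964) + 13803) - 15972)/21097 = ((-8268 + 13803) - 15972)*(1/21097) = (5535 - 15972)*(1/21097) = -10437*1/21097 = -10437/21097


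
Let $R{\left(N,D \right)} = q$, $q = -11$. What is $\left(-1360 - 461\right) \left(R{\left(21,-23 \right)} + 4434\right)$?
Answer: $-8054283$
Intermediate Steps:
$R{\left(N,D \right)} = -11$
$\left(-1360 - 461\right) \left(R{\left(21,-23 \right)} + 4434\right) = \left(-1360 - 461\right) \left(-11 + 4434\right) = \left(-1821\right) 4423 = -8054283$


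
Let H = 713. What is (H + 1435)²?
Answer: 4613904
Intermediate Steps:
(H + 1435)² = (713 + 1435)² = 2148² = 4613904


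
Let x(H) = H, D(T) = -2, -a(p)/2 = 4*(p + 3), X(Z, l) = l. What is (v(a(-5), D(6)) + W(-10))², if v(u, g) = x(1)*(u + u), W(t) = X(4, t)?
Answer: 484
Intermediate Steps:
a(p) = -24 - 8*p (a(p) = -8*(p + 3) = -8*(3 + p) = -2*(12 + 4*p) = -24 - 8*p)
W(t) = t
v(u, g) = 2*u (v(u, g) = 1*(u + u) = 1*(2*u) = 2*u)
(v(a(-5), D(6)) + W(-10))² = (2*(-24 - 8*(-5)) - 10)² = (2*(-24 + 40) - 10)² = (2*16 - 10)² = (32 - 10)² = 22² = 484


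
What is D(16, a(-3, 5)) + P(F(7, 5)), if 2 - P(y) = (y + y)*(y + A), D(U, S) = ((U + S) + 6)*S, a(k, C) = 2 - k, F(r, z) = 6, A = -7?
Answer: 149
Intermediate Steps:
D(U, S) = S*(6 + S + U) (D(U, S) = ((S + U) + 6)*S = (6 + S + U)*S = S*(6 + S + U))
P(y) = 2 - 2*y*(-7 + y) (P(y) = 2 - (y + y)*(y - 7) = 2 - 2*y*(-7 + y))
D(16, a(-3, 5)) + P(F(7, 5)) = (2 - 1*(-3))*(6 + (2 - 1*(-3)) + 16) + (2 - 2*6² + 14*6) = (2 + 3)*(6 + (2 + 3) + 16) + (2 - 2*36 + 84) = 5*(6 + 5 + 16) + (2 - 72 + 84) = 5*27 + 14 = 135 + 14 = 149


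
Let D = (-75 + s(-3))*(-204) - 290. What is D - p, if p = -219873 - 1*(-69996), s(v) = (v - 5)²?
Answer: 151831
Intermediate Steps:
s(v) = (-5 + v)²
p = -149877 (p = -219873 + 69996 = -149877)
D = 1954 (D = (-75 + (-5 - 3)²)*(-204) - 290 = (-75 + (-8)²)*(-204) - 290 = (-75 + 64)*(-204) - 290 = -11*(-204) - 290 = 2244 - 290 = 1954)
D - p = 1954 - 1*(-149877) = 1954 + 149877 = 151831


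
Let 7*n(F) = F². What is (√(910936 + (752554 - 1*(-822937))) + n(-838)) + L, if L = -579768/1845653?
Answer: 1296094686956/12919571 + √2486427 ≈ 1.0190e+5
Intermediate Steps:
n(F) = F²/7
L = -579768/1845653 (L = -579768*1/1845653 = -579768/1845653 ≈ -0.31413)
(√(910936 + (752554 - 1*(-822937))) + n(-838)) + L = (√(910936 + (752554 - 1*(-822937))) + (⅐)*(-838)²) - 579768/1845653 = (√(910936 + (752554 + 822937)) + (⅐)*702244) - 579768/1845653 = (√(910936 + 1575491) + 702244/7) - 579768/1845653 = (√2486427 + 702244/7) - 579768/1845653 = (702244/7 + √2486427) - 579768/1845653 = 1296094686956/12919571 + √2486427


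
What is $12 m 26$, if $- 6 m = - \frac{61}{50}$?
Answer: $\frac{1586}{25} \approx 63.44$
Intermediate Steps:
$m = \frac{61}{300}$ ($m = - \frac{\left(-61\right) \frac{1}{50}}{6} = \left(- \frac{1}{6}\right) \left(- \frac{61}{50}\right) = \frac{61}{300} \approx 0.20333$)
$12 m 26 = 12 \cdot \frac{61}{300} \cdot 26 = \frac{61}{25} \cdot 26 = \frac{1586}{25}$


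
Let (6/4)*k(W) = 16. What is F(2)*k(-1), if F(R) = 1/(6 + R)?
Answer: 4/3 ≈ 1.3333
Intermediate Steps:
k(W) = 32/3 (k(W) = (2/3)*16 = 32/3)
F(2)*k(-1) = (32/3)/(6 + 2) = (32/3)/8 = (1/8)*(32/3) = 4/3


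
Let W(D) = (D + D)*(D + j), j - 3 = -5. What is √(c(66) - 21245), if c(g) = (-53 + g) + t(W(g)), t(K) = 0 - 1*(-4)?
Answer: 2*I*√5307 ≈ 145.7*I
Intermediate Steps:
j = -2 (j = 3 - 5 = -2)
W(D) = 2*D*(-2 + D) (W(D) = (D + D)*(D - 2) = (2*D)*(-2 + D) = 2*D*(-2 + D))
t(K) = 4 (t(K) = 0 + 4 = 4)
c(g) = -49 + g (c(g) = (-53 + g) + 4 = -49 + g)
√(c(66) - 21245) = √((-49 + 66) - 21245) = √(17 - 21245) = √(-21228) = 2*I*√5307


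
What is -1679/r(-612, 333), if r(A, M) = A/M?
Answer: 62123/68 ≈ 913.57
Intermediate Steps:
-1679/r(-612, 333) = -1679/((-612/333)) = -1679/((-612*1/333)) = -1679/(-68/37) = -1679*(-37/68) = 62123/68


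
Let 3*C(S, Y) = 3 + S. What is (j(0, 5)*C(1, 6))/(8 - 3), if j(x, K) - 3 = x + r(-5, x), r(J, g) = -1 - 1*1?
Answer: 4/15 ≈ 0.26667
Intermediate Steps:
C(S, Y) = 1 + S/3 (C(S, Y) = (3 + S)/3 = 1 + S/3)
r(J, g) = -2 (r(J, g) = -1 - 1 = -2)
j(x, K) = 1 + x (j(x, K) = 3 + (x - 2) = 3 + (-2 + x) = 1 + x)
(j(0, 5)*C(1, 6))/(8 - 3) = ((1 + 0)*(1 + (1/3)*1))/(8 - 3) = (1*(1 + 1/3))/5 = (1*(4/3))*(1/5) = (4/3)*(1/5) = 4/15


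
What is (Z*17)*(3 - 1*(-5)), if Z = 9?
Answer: 1224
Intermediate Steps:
(Z*17)*(3 - 1*(-5)) = (9*17)*(3 - 1*(-5)) = 153*(3 + 5) = 153*8 = 1224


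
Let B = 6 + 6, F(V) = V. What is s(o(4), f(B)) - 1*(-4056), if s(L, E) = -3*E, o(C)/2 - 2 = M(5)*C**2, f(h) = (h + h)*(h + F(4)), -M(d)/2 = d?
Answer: 2904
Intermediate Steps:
M(d) = -2*d
B = 12
f(h) = 2*h*(4 + h) (f(h) = (h + h)*(h + 4) = (2*h)*(4 + h) = 2*h*(4 + h))
o(C) = 4 - 20*C**2 (o(C) = 4 + 2*((-2*5)*C**2) = 4 + 2*(-10*C**2) = 4 - 20*C**2)
s(o(4), f(B)) - 1*(-4056) = -6*12*(4 + 12) - 1*(-4056) = -6*12*16 + 4056 = -3*384 + 4056 = -1152 + 4056 = 2904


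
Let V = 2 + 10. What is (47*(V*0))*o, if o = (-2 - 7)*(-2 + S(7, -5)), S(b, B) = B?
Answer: 0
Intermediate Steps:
V = 12
o = 63 (o = (-2 - 7)*(-2 - 5) = -9*(-7) = 63)
(47*(V*0))*o = (47*(12*0))*63 = (47*0)*63 = 0*63 = 0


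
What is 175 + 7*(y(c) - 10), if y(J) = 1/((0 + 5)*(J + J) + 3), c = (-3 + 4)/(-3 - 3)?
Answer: 441/4 ≈ 110.25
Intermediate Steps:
c = -⅙ (c = 1/(-6) = 1*(-⅙) = -⅙ ≈ -0.16667)
y(J) = 1/(3 + 10*J) (y(J) = 1/(5*(2*J) + 3) = 1/(10*J + 3) = 1/(3 + 10*J))
175 + 7*(y(c) - 10) = 175 + 7*(1/(3 + 10*(-⅙)) - 10) = 175 + 7*(1/(3 - 5/3) - 10) = 175 + 7*(1/(4/3) - 10) = 175 + 7*(¾ - 10) = 175 + 7*(-37/4) = 175 - 259/4 = 441/4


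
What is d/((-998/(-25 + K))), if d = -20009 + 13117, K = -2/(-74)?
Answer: -3184104/18463 ≈ -172.46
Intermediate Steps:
K = 1/37 (K = -2*(-1/74) = 1/37 ≈ 0.027027)
d = -6892
d/((-998/(-25 + K))) = -6892/(-998/(-25 + 1/37)) = -6892/(-998/(-924/37)) = -6892/((-37/924*(-998))) = -6892/18463/462 = -6892*462/18463 = -3184104/18463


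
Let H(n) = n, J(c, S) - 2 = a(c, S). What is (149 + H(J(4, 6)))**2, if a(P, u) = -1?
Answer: 22500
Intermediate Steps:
J(c, S) = 1 (J(c, S) = 2 - 1 = 1)
(149 + H(J(4, 6)))**2 = (149 + 1)**2 = 150**2 = 22500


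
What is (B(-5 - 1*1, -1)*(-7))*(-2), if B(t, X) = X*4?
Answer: -56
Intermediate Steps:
B(t, X) = 4*X
(B(-5 - 1*1, -1)*(-7))*(-2) = ((4*(-1))*(-7))*(-2) = -4*(-7)*(-2) = 28*(-2) = -56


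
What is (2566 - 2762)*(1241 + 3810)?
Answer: -989996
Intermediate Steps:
(2566 - 2762)*(1241 + 3810) = -196*5051 = -989996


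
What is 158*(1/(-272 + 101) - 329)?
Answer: -8889080/171 ≈ -51983.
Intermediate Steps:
158*(1/(-272 + 101) - 329) = 158*(1/(-171) - 329) = 158*(-1/171 - 329) = 158*(-56260/171) = -8889080/171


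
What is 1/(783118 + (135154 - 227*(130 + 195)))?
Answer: 1/844497 ≈ 1.1841e-6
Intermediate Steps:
1/(783118 + (135154 - 227*(130 + 195))) = 1/(783118 + (135154 - 227*325)) = 1/(783118 + (135154 - 1*73775)) = 1/(783118 + (135154 - 73775)) = 1/(783118 + 61379) = 1/844497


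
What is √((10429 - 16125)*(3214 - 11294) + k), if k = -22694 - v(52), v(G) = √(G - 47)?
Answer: √(46000986 - √5) ≈ 6782.4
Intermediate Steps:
v(G) = √(-47 + G)
k = -22694 - √5 (k = -22694 - √(-47 + 52) = -22694 - √5 ≈ -22696.)
√((10429 - 16125)*(3214 - 11294) + k) = √((10429 - 16125)*(3214 - 11294) + (-22694 - √5)) = √(-5696*(-8080) + (-22694 - √5)) = √(46023680 + (-22694 - √5)) = √(46000986 - √5)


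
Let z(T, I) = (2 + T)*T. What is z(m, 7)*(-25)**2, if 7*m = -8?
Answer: -30000/49 ≈ -612.25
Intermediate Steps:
m = -8/7 (m = (1/7)*(-8) = -8/7 ≈ -1.1429)
z(T, I) = T*(2 + T)
z(m, 7)*(-25)**2 = -8*(2 - 8/7)/7*(-25)**2 = -8/7*6/7*625 = -48/49*625 = -30000/49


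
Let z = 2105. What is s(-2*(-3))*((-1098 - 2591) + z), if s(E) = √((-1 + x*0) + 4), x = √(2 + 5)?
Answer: -1584*√3 ≈ -2743.6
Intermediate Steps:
x = √7 ≈ 2.6458
s(E) = √3 (s(E) = √((-1 + √7*0) + 4) = √((-1 + 0) + 4) = √(-1 + 4) = √3)
s(-2*(-3))*((-1098 - 2591) + z) = √3*((-1098 - 2591) + 2105) = √3*(-3689 + 2105) = √3*(-1584) = -1584*√3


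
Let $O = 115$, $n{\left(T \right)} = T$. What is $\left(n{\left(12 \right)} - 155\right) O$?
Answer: $-16445$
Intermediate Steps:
$\left(n{\left(12 \right)} - 155\right) O = \left(12 - 155\right) 115 = \left(-143\right) 115 = -16445$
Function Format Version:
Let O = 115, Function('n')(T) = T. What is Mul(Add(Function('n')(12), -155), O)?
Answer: -16445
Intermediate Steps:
Mul(Add(Function('n')(12), -155), O) = Mul(Add(12, -155), 115) = Mul(-143, 115) = -16445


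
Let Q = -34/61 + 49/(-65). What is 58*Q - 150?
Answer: -896292/3965 ≈ -226.05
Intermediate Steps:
Q = -5199/3965 (Q = -34*1/61 + 49*(-1/65) = -34/61 - 49/65 = -5199/3965 ≈ -1.3112)
58*Q - 150 = 58*(-5199/3965) - 150 = -301542/3965 - 150 = -896292/3965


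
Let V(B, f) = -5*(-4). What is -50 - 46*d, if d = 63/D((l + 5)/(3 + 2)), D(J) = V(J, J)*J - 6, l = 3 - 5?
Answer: -533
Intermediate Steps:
V(B, f) = 20
l = -2
D(J) = -6 + 20*J (D(J) = 20*J - 6 = -6 + 20*J)
d = 21/2 (d = 63/(-6 + 20*((-2 + 5)/(3 + 2))) = 63/(-6 + 20*(3/5)) = 63/(-6 + 20*(3*(⅕))) = 63/(-6 + 20*(⅗)) = 63/(-6 + 12) = 63/6 = 63*(⅙) = 21/2 ≈ 10.500)
-50 - 46*d = -50 - 46*21/2 = -50 - 483 = -533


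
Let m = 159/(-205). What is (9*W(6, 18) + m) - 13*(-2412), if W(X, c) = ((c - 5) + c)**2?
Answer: 8200866/205 ≈ 40004.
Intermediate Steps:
m = -159/205 (m = 159*(-1/205) = -159/205 ≈ -0.77561)
W(X, c) = (-5 + 2*c)**2 (W(X, c) = ((-5 + c) + c)**2 = (-5 + 2*c)**2)
(9*W(6, 18) + m) - 13*(-2412) = (9*(-5 + 2*18)**2 - 159/205) - 13*(-2412) = (9*(-5 + 36)**2 - 159/205) + 31356 = (9*31**2 - 159/205) + 31356 = (9*961 - 159/205) + 31356 = (8649 - 159/205) + 31356 = 1772886/205 + 31356 = 8200866/205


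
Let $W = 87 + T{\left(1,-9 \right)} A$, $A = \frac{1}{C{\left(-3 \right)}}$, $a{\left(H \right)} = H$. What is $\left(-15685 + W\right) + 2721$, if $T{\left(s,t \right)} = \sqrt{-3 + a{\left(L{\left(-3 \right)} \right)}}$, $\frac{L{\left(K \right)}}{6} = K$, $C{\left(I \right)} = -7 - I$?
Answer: $-12877 - \frac{i \sqrt{21}}{4} \approx -12877.0 - 1.1456 i$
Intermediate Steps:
$L{\left(K \right)} = 6 K$
$T{\left(s,t \right)} = i \sqrt{21}$ ($T{\left(s,t \right)} = \sqrt{-3 + 6 \left(-3\right)} = \sqrt{-3 - 18} = \sqrt{-21} = i \sqrt{21}$)
$A = - \frac{1}{4}$ ($A = \frac{1}{-7 - -3} = \frac{1}{-7 + 3} = \frac{1}{-4} = - \frac{1}{4} \approx -0.25$)
$W = 87 - \frac{i \sqrt{21}}{4}$ ($W = 87 + i \sqrt{21} \left(- \frac{1}{4}\right) = 87 - \frac{i \sqrt{21}}{4} \approx 87.0 - 1.1456 i$)
$\left(-15685 + W\right) + 2721 = \left(-15685 + \left(87 - \frac{i \sqrt{21}}{4}\right)\right) + 2721 = \left(-15598 - \frac{i \sqrt{21}}{4}\right) + 2721 = -12877 - \frac{i \sqrt{21}}{4}$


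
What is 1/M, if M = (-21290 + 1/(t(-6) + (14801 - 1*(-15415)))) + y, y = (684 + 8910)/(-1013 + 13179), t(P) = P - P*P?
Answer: -183548442/3907601579419 ≈ -4.6972e-5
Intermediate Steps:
t(P) = P - P²
y = 4797/6083 (y = 9594/12166 = 9594*(1/12166) = 4797/6083 ≈ 0.78859)
M = -3907601579419/183548442 (M = (-21290 + 1/(-6*(1 - 1*(-6)) + (14801 - 1*(-15415)))) + 4797/6083 = (-21290 + 1/(-6*(1 + 6) + (14801 + 15415))) + 4797/6083 = (-21290 + 1/(-6*7 + 30216)) + 4797/6083 = (-21290 + 1/(-42 + 30216)) + 4797/6083 = (-21290 + 1/30174) + 4797/6083 = -642404459/30174 + 4797/6083 = -3907601579419/183548442 ≈ -21289.)
1/M = 1/(-3907601579419/183548442) = -183548442/3907601579419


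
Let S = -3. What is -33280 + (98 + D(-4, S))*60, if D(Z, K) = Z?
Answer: -27640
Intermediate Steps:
-33280 + (98 + D(-4, S))*60 = -33280 + (98 - 4)*60 = -33280 + 94*60 = -33280 + 5640 = -27640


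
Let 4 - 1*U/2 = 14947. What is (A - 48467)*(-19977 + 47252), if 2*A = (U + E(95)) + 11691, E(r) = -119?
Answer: -1571694600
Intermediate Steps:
U = -29886 (U = 8 - 2*14947 = 8 - 29894 = -29886)
A = -9157 (A = ((-29886 - 119) + 11691)/2 = (-30005 + 11691)/2 = (1/2)*(-18314) = -9157)
(A - 48467)*(-19977 + 47252) = (-9157 - 48467)*(-19977 + 47252) = -57624*27275 = -1571694600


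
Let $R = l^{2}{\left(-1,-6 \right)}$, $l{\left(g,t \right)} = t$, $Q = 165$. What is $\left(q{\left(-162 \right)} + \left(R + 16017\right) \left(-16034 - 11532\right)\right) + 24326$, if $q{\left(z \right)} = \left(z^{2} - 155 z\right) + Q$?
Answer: $-442441153$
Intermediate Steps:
$R = 36$ ($R = \left(-6\right)^{2} = 36$)
$q{\left(z \right)} = 165 + z^{2} - 155 z$ ($q{\left(z \right)} = \left(z^{2} - 155 z\right) + 165 = 165 + z^{2} - 155 z$)
$\left(q{\left(-162 \right)} + \left(R + 16017\right) \left(-16034 - 11532\right)\right) + 24326 = \left(\left(165 + \left(-162\right)^{2} - -25110\right) + \left(36 + 16017\right) \left(-16034 - 11532\right)\right) + 24326 = \left(\left(165 + 26244 + 25110\right) + 16053 \left(-27566\right)\right) + 24326 = \left(51519 - 442516998\right) + 24326 = -442465479 + 24326 = -442441153$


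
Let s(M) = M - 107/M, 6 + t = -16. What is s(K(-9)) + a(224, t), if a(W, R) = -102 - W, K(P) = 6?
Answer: -2027/6 ≈ -337.83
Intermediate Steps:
t = -22 (t = -6 - 16 = -22)
s(M) = M - 107/M
s(K(-9)) + a(224, t) = (6 - 107/6) + (-102 - 1*224) = (6 - 107*⅙) + (-102 - 224) = (6 - 107/6) - 326 = -71/6 - 326 = -2027/6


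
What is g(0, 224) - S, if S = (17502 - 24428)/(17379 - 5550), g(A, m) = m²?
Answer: 593538830/11829 ≈ 50177.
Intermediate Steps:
S = -6926/11829 ≈ -0.58551
g(0, 224) - S = 224² - 1*(-6926/11829) = 50176 + 6926/11829 = 593538830/11829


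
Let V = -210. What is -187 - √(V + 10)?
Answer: -187 - 10*I*√2 ≈ -187.0 - 14.142*I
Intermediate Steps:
-187 - √(V + 10) = -187 - √(-210 + 10) = -187 - √(-200) = -187 - 10*I*√2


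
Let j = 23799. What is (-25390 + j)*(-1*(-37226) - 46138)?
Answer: 14178992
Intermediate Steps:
(-25390 + j)*(-1*(-37226) - 46138) = (-25390 + 23799)*(-1*(-37226) - 46138) = -1591*(37226 - 46138) = -1591*(-8912) = 14178992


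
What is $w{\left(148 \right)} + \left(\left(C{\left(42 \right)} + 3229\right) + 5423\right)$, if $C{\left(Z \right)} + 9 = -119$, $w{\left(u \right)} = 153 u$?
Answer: $31168$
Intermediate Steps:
$C{\left(Z \right)} = -128$ ($C{\left(Z \right)} = -9 - 119 = -128$)
$w{\left(148 \right)} + \left(\left(C{\left(42 \right)} + 3229\right) + 5423\right) = 153 \cdot 148 + \left(\left(-128 + 3229\right) + 5423\right) = 22644 + \left(3101 + 5423\right) = 22644 + 8524 = 31168$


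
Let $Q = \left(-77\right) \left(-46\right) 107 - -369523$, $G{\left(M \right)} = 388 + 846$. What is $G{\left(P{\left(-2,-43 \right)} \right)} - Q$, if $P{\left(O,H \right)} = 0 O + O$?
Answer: $-747283$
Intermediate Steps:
$P{\left(O,H \right)} = O$ ($P{\left(O,H \right)} = 0 + O = O$)
$G{\left(M \right)} = 1234$
$Q = 748517$ ($Q = 3542 \cdot 107 + 369523 = 378994 + 369523 = 748517$)
$G{\left(P{\left(-2,-43 \right)} \right)} - Q = 1234 - 748517 = -747283$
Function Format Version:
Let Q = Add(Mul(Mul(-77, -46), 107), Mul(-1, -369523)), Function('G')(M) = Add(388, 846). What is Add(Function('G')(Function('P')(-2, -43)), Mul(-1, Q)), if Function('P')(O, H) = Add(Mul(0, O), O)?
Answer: -747283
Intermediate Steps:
Function('P')(O, H) = O (Function('P')(O, H) = Add(0, O) = O)
Function('G')(M) = 1234
Q = 748517 (Q = Add(Mul(3542, 107), 369523) = Add(378994, 369523) = 748517)
Add(Function('G')(Function('P')(-2, -43)), Mul(-1, Q)) = Add(1234, Mul(-1, 748517)) = Add(1234, -748517) = -747283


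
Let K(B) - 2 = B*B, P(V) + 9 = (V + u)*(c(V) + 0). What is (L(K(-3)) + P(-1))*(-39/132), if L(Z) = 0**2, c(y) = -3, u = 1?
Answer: 117/44 ≈ 2.6591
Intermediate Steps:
P(V) = -12 - 3*V (P(V) = -9 + (V + 1)*(-3 + 0) = -9 + (1 + V)*(-3) = -9 + (-3 - 3*V) = -12 - 3*V)
K(B) = 2 + B**2 (K(B) = 2 + B*B = 2 + B**2)
L(Z) = 0
(L(K(-3)) + P(-1))*(-39/132) = (0 + (-12 - 3*(-1)))*(-39/132) = (0 + (-12 + 3))*(-39*1/132) = (0 - 9)*(-13/44) = -9*(-13/44) = 117/44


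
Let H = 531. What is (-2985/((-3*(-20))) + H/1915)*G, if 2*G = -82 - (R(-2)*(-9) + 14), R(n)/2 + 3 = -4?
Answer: 42064671/7660 ≈ 5491.5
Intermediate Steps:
R(n) = -14 (R(n) = -6 + 2*(-4) = -6 - 8 = -14)
G = -111 (G = (-82 - (-14*(-9) + 14))/2 = (-82 - (126 + 14))/2 = (-82 - 1*140)/2 = (-82 - 140)/2 = (½)*(-222) = -111)
(-2985/((-3*(-20))) + H/1915)*G = (-2985/((-3*(-20))) + 531/1915)*(-111) = (-2985/60 + 531*(1/1915))*(-111) = (-2985*1/60 + 531/1915)*(-111) = (-199/4 + 531/1915)*(-111) = -378961/7660*(-111) = 42064671/7660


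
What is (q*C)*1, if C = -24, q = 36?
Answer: -864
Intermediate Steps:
(q*C)*1 = (36*(-24))*1 = -864*1 = -864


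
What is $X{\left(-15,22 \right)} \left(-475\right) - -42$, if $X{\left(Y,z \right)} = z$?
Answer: $-10408$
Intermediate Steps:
$X{\left(-15,22 \right)} \left(-475\right) - -42 = 22 \left(-475\right) - -42 = -10450 + \left(-6 + 48\right) = -10450 + 42 = -10408$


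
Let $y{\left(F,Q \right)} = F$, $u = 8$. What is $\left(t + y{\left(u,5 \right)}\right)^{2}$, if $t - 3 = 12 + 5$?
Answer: $784$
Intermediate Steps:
$t = 20$ ($t = 3 + \left(12 + 5\right) = 3 + 17 = 20$)
$\left(t + y{\left(u,5 \right)}\right)^{2} = \left(20 + 8\right)^{2} = 28^{2} = 784$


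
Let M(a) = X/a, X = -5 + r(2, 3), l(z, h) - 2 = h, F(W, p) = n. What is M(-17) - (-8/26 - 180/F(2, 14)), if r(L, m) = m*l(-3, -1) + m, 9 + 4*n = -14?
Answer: -157855/5083 ≈ -31.055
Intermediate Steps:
n = -23/4 (n = -9/4 + (¼)*(-14) = -9/4 - 7/2 = -23/4 ≈ -5.7500)
F(W, p) = -23/4
l(z, h) = 2 + h
r(L, m) = 2*m (r(L, m) = m*(2 - 1) + m = m*1 + m = m + m = 2*m)
X = 1 (X = -5 + 2*3 = -5 + 6 = 1)
M(a) = 1/a
M(-17) - (-8/26 - 180/F(2, 14)) = 1/(-17) - (-8/26 - 180/(-23/4)) = -1/17 - (-8*1/26 - 180*(-4/23)) = -1/17 - (-4/13 + 720/23) = -1/17 - 1*9268/299 = -1/17 - 9268/299 = -157855/5083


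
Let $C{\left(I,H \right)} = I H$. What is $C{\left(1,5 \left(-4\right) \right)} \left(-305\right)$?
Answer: $6100$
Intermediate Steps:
$C{\left(I,H \right)} = H I$
$C{\left(1,5 \left(-4\right) \right)} \left(-305\right) = 5 \left(-4\right) 1 \left(-305\right) = \left(-20\right) 1 \left(-305\right) = \left(-20\right) \left(-305\right) = 6100$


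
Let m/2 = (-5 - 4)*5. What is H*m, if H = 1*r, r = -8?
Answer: 720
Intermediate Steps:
H = -8 (H = 1*(-8) = -8)
m = -90 (m = 2*((-5 - 4)*5) = 2*(-9*5) = 2*(-45) = -90)
H*m = -8*(-90) = 720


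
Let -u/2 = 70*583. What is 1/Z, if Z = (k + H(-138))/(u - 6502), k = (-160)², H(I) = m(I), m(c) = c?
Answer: -44061/12731 ≈ -3.4609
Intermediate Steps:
H(I) = I
u = -81620 (u = -140*583 = -2*40810 = -81620)
k = 25600
Z = -12731/44061 (Z = (25600 - 138)/(-81620 - 6502) = 25462/(-88122) = 25462*(-1/88122) = -12731/44061 ≈ -0.28894)
1/Z = 1/(-12731/44061) = -44061/12731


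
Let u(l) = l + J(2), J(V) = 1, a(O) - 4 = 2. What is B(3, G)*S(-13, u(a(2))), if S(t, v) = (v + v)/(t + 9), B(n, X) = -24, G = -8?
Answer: 84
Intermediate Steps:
a(O) = 6 (a(O) = 4 + 2 = 6)
u(l) = 1 + l (u(l) = l + 1 = 1 + l)
S(t, v) = 2*v/(9 + t) (S(t, v) = (2*v)/(9 + t) = 2*v/(9 + t))
B(3, G)*S(-13, u(a(2))) = -48*(1 + 6)/(9 - 13) = -48*7/(-4) = -48*7*(-1)/4 = -24*(-7/2) = 84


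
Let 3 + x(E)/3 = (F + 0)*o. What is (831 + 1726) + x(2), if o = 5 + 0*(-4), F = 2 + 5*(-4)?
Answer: 2278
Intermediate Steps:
F = -18 (F = 2 - 20 = -18)
o = 5 (o = 5 + 0 = 5)
x(E) = -279 (x(E) = -9 + 3*((-18 + 0)*5) = -9 + 3*(-18*5) = -9 + 3*(-90) = -9 - 270 = -279)
(831 + 1726) + x(2) = (831 + 1726) - 279 = 2557 - 279 = 2278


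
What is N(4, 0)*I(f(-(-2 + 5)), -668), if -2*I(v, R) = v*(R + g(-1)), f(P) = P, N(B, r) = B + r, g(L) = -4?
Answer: -4032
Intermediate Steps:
I(v, R) = -v*(-4 + R)/2 (I(v, R) = -v*(R - 4)/2 = -v*(-4 + R)/2)
N(4, 0)*I(f(-(-2 + 5)), -668) = (4 + 0)*((-(-2 + 5))*(4 - 1*(-668))/2) = 4*((-1*3)*(4 + 668)/2) = 4*((½)*(-3)*672) = 4*(-1008) = -4032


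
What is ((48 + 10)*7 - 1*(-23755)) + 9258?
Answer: 33419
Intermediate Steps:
((48 + 10)*7 - 1*(-23755)) + 9258 = (58*7 + 23755) + 9258 = (406 + 23755) + 9258 = 24161 + 9258 = 33419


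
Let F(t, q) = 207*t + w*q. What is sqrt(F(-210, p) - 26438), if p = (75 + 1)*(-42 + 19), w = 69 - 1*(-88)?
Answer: 2*I*sqrt(86086) ≈ 586.81*I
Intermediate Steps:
w = 157 (w = 69 + 88 = 157)
p = -1748 (p = 76*(-23) = -1748)
F(t, q) = 157*q + 207*t (F(t, q) = 207*t + 157*q = 157*q + 207*t)
sqrt(F(-210, p) - 26438) = sqrt((157*(-1748) + 207*(-210)) - 26438) = sqrt((-274436 - 43470) - 26438) = sqrt(-317906 - 26438) = sqrt(-344344) = 2*I*sqrt(86086)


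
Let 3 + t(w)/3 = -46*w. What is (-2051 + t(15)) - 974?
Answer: -5104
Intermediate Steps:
t(w) = -9 - 138*w (t(w) = -9 + 3*(-46*w) = -9 - 138*w)
(-2051 + t(15)) - 974 = (-2051 + (-9 - 138*15)) - 974 = (-2051 + (-9 - 2070)) - 974 = (-2051 - 2079) - 974 = -4130 - 974 = -5104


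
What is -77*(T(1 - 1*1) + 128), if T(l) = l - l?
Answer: -9856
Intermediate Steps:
T(l) = 0
-77*(T(1 - 1*1) + 128) = -77*(0 + 128) = -77*128 = -9856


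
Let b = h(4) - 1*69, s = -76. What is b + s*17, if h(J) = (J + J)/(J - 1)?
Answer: -4075/3 ≈ -1358.3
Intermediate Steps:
h(J) = 2*J/(-1 + J) (h(J) = (2*J)/(-1 + J) = 2*J/(-1 + J))
b = -199/3 (b = 2*4/(-1 + 4) - 1*69 = 2*4/3 - 69 = 2*4*(1/3) - 69 = 8/3 - 69 = -199/3 ≈ -66.333)
b + s*17 = -199/3 - 76*17 = -199/3 - 1292 = -4075/3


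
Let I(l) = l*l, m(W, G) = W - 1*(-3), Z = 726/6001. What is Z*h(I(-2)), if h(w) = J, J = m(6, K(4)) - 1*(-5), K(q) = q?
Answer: 10164/6001 ≈ 1.6937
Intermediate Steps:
Z = 726/6001 (Z = 726*(1/6001) = 726/6001 ≈ 0.12098)
m(W, G) = 3 + W (m(W, G) = W + 3 = 3 + W)
I(l) = l**2
J = 14 (J = (3 + 6) - 1*(-5) = 9 + 5 = 14)
h(w) = 14
Z*h(I(-2)) = (726/6001)*14 = 10164/6001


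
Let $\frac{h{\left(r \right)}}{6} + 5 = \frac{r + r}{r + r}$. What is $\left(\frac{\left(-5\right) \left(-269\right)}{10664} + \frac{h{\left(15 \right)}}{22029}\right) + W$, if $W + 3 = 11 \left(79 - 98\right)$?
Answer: $- \frac{16591028401}{78305752} \approx -211.88$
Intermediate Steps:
$h{\left(r \right)} = -24$ ($h{\left(r \right)} = -30 + 6 \frac{r + r}{r + r} = -30 + 6 \frac{2 r}{2 r} = -30 + 6 \cdot 2 r \frac{1}{2 r} = -30 + 6 \cdot 1 = -30 + 6 = -24$)
$W = -212$ ($W = -3 + 11 \left(79 - 98\right) = -3 + 11 \left(-19\right) = -3 - 209 = -212$)
$\left(\frac{\left(-5\right) \left(-269\right)}{10664} + \frac{h{\left(15 \right)}}{22029}\right) + W = \left(\frac{\left(-5\right) \left(-269\right)}{10664} - \frac{24}{22029}\right) - 212 = \left(1345 \cdot \frac{1}{10664} - \frac{8}{7343}\right) - 212 = \left(\frac{1345}{10664} - \frac{8}{7343}\right) - 212 = \frac{9791023}{78305752} - 212 = - \frac{16591028401}{78305752}$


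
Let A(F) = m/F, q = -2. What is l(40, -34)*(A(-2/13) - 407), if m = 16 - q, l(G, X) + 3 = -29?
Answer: 16768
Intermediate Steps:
l(G, X) = -32 (l(G, X) = -3 - 29 = -32)
m = 18 (m = 16 - 1*(-2) = 16 + 2 = 18)
A(F) = 18/F
l(40, -34)*(A(-2/13) - 407) = -32*(18/((-2/13)) - 407) = -32*(18/((-2*1/13)) - 407) = -32*(18/(-2/13) - 407) = -32*(18*(-13/2) - 407) = -32*(-117 - 407) = -32*(-524) = 16768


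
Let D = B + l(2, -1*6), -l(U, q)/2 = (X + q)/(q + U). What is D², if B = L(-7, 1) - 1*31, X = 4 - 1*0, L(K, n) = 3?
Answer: 841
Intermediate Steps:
X = 4 (X = 4 + 0 = 4)
B = -28 (B = 3 - 1*31 = 3 - 31 = -28)
l(U, q) = -2*(4 + q)/(U + q) (l(U, q) = -2*(4 + q)/(q + U) = -2*(4 + q)/(U + q))
D = -29 (D = -28 + 2*(-4 - (-1)*6)/(2 - 1*6) = -28 + 2*(-4 - 1*(-6))/(2 - 6) = -28 + 2*(-4 + 6)/(-4) = -28 + 2*(-¼)*2 = -28 - 1 = -29)
D² = (-29)² = 841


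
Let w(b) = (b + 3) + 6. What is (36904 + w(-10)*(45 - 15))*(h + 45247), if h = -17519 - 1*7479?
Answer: 746661626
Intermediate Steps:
h = -24998 (h = -17519 - 7479 = -24998)
w(b) = 9 + b (w(b) = (3 + b) + 6 = 9 + b)
(36904 + w(-10)*(45 - 15))*(h + 45247) = (36904 + (9 - 10)*(45 - 15))*(-24998 + 45247) = (36904 - 1*30)*20249 = (36904 - 30)*20249 = 36874*20249 = 746661626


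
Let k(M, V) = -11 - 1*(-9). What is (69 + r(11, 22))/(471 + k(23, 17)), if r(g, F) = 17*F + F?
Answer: 465/469 ≈ 0.99147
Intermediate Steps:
r(g, F) = 18*F
k(M, V) = -2 (k(M, V) = -11 + 9 = -2)
(69 + r(11, 22))/(471 + k(23, 17)) = (69 + 18*22)/(471 - 2) = (69 + 396)/469 = 465*(1/469) = 465/469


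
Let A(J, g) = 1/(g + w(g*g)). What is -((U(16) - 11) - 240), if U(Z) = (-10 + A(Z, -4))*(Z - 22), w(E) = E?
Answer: 383/2 ≈ 191.50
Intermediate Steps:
A(J, g) = 1/(g + g²) (A(J, g) = 1/(g + g*g) = 1/(g + g²))
U(Z) = 1309/6 - 119*Z/12 (U(Z) = (-10 + 1/((-4)*(1 - 4)))*(Z - 22) = (-10 - ¼/(-3))*(-22 + Z) = (-10 - ¼*(-⅓))*(-22 + Z) = (-10 + 1/12)*(-22 + Z) = -119*(-22 + Z)/12 = 1309/6 - 119*Z/12)
-((U(16) - 11) - 240) = -(((1309/6 - 119/12*16) - 11) - 240) = -(((1309/6 - 476/3) - 11) - 240) = -((119/2 - 11) - 240) = -(97/2 - 240) = -1*(-383/2) = 383/2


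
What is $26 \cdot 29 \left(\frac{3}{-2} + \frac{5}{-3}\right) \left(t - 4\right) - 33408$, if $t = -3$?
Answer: $- \frac{50083}{3} \approx -16694.0$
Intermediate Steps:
$26 \cdot 29 \left(\frac{3}{-2} + \frac{5}{-3}\right) \left(t - 4\right) - 33408 = 26 \cdot 29 \left(\frac{3}{-2} + \frac{5}{-3}\right) \left(-3 - 4\right) - 33408 = 754 \left(3 \left(- \frac{1}{2}\right) + 5 \left(- \frac{1}{3}\right)\right) \left(-7\right) - 33408 = 754 \left(- \frac{3}{2} - \frac{5}{3}\right) \left(-7\right) - 33408 = 754 \left(\left(- \frac{19}{6}\right) \left(-7\right)\right) - 33408 = 754 \cdot \frac{133}{6} - 33408 = \frac{50141}{3} - 33408 = - \frac{50083}{3}$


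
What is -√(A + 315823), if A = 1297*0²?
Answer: -√315823 ≈ -561.98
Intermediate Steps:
A = 0 (A = 1297*0 = 0)
-√(A + 315823) = -√(0 + 315823) = -√315823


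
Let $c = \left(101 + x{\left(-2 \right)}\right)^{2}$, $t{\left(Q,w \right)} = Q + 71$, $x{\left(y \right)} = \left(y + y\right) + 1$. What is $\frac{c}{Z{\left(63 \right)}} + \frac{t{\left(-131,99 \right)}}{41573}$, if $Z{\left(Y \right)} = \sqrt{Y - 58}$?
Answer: $- \frac{60}{41573} + \frac{9604 \sqrt{5}}{5} \approx 4295.0$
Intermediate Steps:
$x{\left(y \right)} = 1 + 2 y$ ($x{\left(y \right)} = 2 y + 1 = 1 + 2 y$)
$Z{\left(Y \right)} = \sqrt{-58 + Y}$
$t{\left(Q,w \right)} = 71 + Q$
$c = 9604$ ($c = \left(101 + \left(1 + 2 \left(-2\right)\right)\right)^{2} = \left(101 + \left(1 - 4\right)\right)^{2} = \left(101 - 3\right)^{2} = 98^{2} = 9604$)
$\frac{c}{Z{\left(63 \right)}} + \frac{t{\left(-131,99 \right)}}{41573} = \frac{9604}{\sqrt{-58 + 63}} + \frac{71 - 131}{41573} = \frac{9604}{\sqrt{5}} - \frac{60}{41573} = 9604 \frac{\sqrt{5}}{5} - \frac{60}{41573} = \frac{9604 \sqrt{5}}{5} - \frac{60}{41573} = - \frac{60}{41573} + \frac{9604 \sqrt{5}}{5}$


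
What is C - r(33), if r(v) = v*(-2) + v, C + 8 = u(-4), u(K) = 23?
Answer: 48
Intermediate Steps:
C = 15 (C = -8 + 23 = 15)
r(v) = -v (r(v) = -2*v + v = -v)
C - r(33) = 15 - (-1)*33 = 15 - 1*(-33) = 15 + 33 = 48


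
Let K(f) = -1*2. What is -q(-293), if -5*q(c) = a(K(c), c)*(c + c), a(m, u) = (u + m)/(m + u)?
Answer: -586/5 ≈ -117.20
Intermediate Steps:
K(f) = -2
a(m, u) = 1 (a(m, u) = (m + u)/(m + u) = 1)
q(c) = -2*c/5 (q(c) = -(c + c)/5 = -2*c/5)
-q(-293) = -(-2)*(-293)/5 = -1*586/5 = -586/5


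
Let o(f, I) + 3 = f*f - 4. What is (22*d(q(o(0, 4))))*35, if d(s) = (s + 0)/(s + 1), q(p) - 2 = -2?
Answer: 0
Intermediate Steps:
o(f, I) = -7 + f² (o(f, I) = -3 + (f*f - 4) = -3 + (f² - 4) = -3 + (-4 + f²) = -7 + f²)
q(p) = 0 (q(p) = 2 - 2 = 0)
d(s) = s/(1 + s)
(22*d(q(o(0, 4))))*35 = (22*(0/(1 + 0)))*35 = (22*(0/1))*35 = (22*(0*1))*35 = (22*0)*35 = 0*35 = 0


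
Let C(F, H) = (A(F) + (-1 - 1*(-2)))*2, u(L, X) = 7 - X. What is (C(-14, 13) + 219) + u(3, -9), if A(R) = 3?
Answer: 243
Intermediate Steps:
C(F, H) = 8 (C(F, H) = (3 + (-1 - 1*(-2)))*2 = (3 + (-1 + 2))*2 = (3 + 1)*2 = 4*2 = 8)
(C(-14, 13) + 219) + u(3, -9) = (8 + 219) + (7 - 1*(-9)) = 227 + (7 + 9) = 227 + 16 = 243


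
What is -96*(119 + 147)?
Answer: -25536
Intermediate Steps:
-96*(119 + 147) = -96*266 = -25536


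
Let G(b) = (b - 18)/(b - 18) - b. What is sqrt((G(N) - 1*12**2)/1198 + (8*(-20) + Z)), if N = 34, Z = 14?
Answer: 19*I*sqrt(581030)/1198 ≈ 12.089*I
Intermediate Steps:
G(b) = 1 - b (G(b) = (-18 + b)/(-18 + b) - b = 1 - b)
sqrt((G(N) - 1*12**2)/1198 + (8*(-20) + Z)) = sqrt(((1 - 1*34) - 1*12**2)/1198 + (8*(-20) + 14)) = sqrt(((1 - 34) - 1*144)*(1/1198) + (-160 + 14)) = sqrt((-33 - 144)*(1/1198) - 146) = sqrt(-177*1/1198 - 146) = sqrt(-177/1198 - 146) = sqrt(-175085/1198) = 19*I*sqrt(581030)/1198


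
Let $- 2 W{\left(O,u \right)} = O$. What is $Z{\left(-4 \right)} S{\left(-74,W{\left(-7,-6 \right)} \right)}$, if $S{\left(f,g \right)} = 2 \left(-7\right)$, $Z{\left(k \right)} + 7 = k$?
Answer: $154$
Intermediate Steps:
$W{\left(O,u \right)} = - \frac{O}{2}$
$Z{\left(k \right)} = -7 + k$
$S{\left(f,g \right)} = -14$
$Z{\left(-4 \right)} S{\left(-74,W{\left(-7,-6 \right)} \right)} = \left(-7 - 4\right) \left(-14\right) = \left(-11\right) \left(-14\right) = 154$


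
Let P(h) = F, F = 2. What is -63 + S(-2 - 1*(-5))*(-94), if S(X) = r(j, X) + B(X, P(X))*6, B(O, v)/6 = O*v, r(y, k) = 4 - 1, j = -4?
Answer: -20649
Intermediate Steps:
r(y, k) = 3
P(h) = 2
B(O, v) = 6*O*v (B(O, v) = 6*(O*v) = 6*O*v)
S(X) = 3 + 72*X (S(X) = 3 + (6*X*2)*6 = 3 + (12*X)*6 = 3 + 72*X)
-63 + S(-2 - 1*(-5))*(-94) = -63 + (3 + 72*(-2 - 1*(-5)))*(-94) = -63 + (3 + 72*(-2 + 5))*(-94) = -63 + (3 + 72*3)*(-94) = -63 + (3 + 216)*(-94) = -63 + 219*(-94) = -63 - 20586 = -20649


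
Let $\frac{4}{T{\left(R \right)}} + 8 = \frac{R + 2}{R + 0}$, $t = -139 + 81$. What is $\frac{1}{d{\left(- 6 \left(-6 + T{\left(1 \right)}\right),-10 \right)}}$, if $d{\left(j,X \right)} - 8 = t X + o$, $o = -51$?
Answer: $\frac{1}{537} \approx 0.0018622$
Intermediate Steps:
$t = -58$
$T{\left(R \right)} = \frac{4}{-8 + \frac{2 + R}{R}}$ ($T{\left(R \right)} = \frac{4}{-8 + \frac{R + 2}{R + 0}} = \frac{4}{-8 + \frac{2 + R}{R}}$)
$d{\left(j,X \right)} = -43 - 58 X$ ($d{\left(j,X \right)} = 8 - \left(51 + 58 X\right) = -43 - 58 X$)
$\frac{1}{d{\left(- 6 \left(-6 + T{\left(1 \right)}\right),-10 \right)}} = \frac{1}{-43 - -580} = \frac{1}{-43 + 580} = \frac{1}{537}$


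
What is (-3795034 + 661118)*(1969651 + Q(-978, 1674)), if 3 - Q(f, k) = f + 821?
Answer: -6173222209876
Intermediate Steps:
Q(f, k) = -818 - f (Q(f, k) = 3 - (f + 821) = 3 - (821 + f) = 3 + (-821 - f) = -818 - f)
(-3795034 + 661118)*(1969651 + Q(-978, 1674)) = (-3795034 + 661118)*(1969651 + (-818 - 1*(-978))) = -3133916*(1969651 + (-818 + 978)) = -3133916*(1969651 + 160) = -3133916*1969811 = -6173222209876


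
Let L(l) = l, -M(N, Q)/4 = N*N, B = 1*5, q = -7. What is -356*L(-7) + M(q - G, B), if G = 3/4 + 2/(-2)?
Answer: 9239/4 ≈ 2309.8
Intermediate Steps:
G = -¼ (G = 3*(¼) + 2*(-½) = ¾ - 1 = -¼ ≈ -0.25000)
B = 5
M(N, Q) = -4*N² (M(N, Q) = -4*N*N = -4*N²)
-356*L(-7) + M(q - G, B) = -356*(-7) - 4*(-7 - 1*(-¼))² = 2492 - 4*(-7 + ¼)² = 2492 - 4*(-27/4)² = 2492 - 4*729/16 = 2492 - 729/4 = 9239/4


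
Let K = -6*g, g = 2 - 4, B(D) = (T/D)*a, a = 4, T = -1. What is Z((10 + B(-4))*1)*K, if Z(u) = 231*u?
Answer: 30492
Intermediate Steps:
B(D) = -4/D (B(D) = -1/D*4 = -4/D)
g = -2
K = 12 (K = -6*(-2) = 12)
Z((10 + B(-4))*1)*K = (231*((10 - 4/(-4))*1))*12 = (231*((10 - 4*(-1/4))*1))*12 = (231*((10 + 1)*1))*12 = (231*(11*1))*12 = (231*11)*12 = 2541*12 = 30492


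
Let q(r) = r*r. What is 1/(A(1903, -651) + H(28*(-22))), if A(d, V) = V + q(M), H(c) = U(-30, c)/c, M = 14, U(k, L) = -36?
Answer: -154/70061 ≈ -0.0021981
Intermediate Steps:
q(r) = r²
H(c) = -36/c
A(d, V) = 196 + V (A(d, V) = V + 14² = V + 196 = 196 + V)
1/(A(1903, -651) + H(28*(-22))) = 1/((196 - 651) - 36/(28*(-22))) = 1/(-455 - 36/(-616)) = 1/(-455 - 36*(-1/616)) = 1/(-455 + 9/154) = 1/(-70061/154) = -154/70061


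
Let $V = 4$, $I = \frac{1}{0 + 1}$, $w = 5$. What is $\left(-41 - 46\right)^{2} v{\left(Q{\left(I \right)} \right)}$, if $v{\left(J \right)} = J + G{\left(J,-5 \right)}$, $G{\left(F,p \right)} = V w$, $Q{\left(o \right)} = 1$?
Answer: $158949$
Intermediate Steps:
$I = 1$ ($I = 1^{-1} = 1$)
$G{\left(F,p \right)} = 20$ ($G{\left(F,p \right)} = 4 \cdot 5 = 20$)
$v{\left(J \right)} = 20 + J$ ($v{\left(J \right)} = J + 20 = 20 + J$)
$\left(-41 - 46\right)^{2} v{\left(Q{\left(I \right)} \right)} = \left(-41 - 46\right)^{2} \left(20 + 1\right) = \left(-87\right)^{2} \cdot 21 = 7569 \cdot 21 = 158949$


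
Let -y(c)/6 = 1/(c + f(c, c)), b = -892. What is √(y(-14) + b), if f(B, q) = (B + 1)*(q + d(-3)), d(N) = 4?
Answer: I*√3000862/58 ≈ 29.867*I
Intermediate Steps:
f(B, q) = (1 + B)*(4 + q) (f(B, q) = (B + 1)*(q + 4) = (1 + B)*(4 + q))
y(c) = -6/(4 + c² + 6*c) (y(c) = -6/(c + (4 + c + 4*c + c*c)) = -6/(c + (4 + c + 4*c + c²)) = -6/(c + (4 + c² + 5*c)) = -6/(4 + c² + 6*c))
√(y(-14) + b) = √(-6/(4 + (-14)² + 6*(-14)) - 892) = √(-6/(4 + 196 - 84) - 892) = √(-6/116 - 892) = √(-6*1/116 - 892) = √(-3/58 - 892) = √(-51739/58) = I*√3000862/58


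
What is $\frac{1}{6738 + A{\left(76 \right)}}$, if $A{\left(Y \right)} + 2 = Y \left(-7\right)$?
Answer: $\frac{1}{6204} \approx 0.00016119$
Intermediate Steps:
$A{\left(Y \right)} = -2 - 7 Y$ ($A{\left(Y \right)} = -2 + Y \left(-7\right) = -2 - 7 Y$)
$\frac{1}{6738 + A{\left(76 \right)}} = \frac{1}{6738 - 534} = \frac{1}{6204}$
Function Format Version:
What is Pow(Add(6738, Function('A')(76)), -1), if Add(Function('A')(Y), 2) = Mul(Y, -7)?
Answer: Rational(1, 6204) ≈ 0.00016119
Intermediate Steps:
Function('A')(Y) = Add(-2, Mul(-7, Y)) (Function('A')(Y) = Add(-2, Mul(Y, -7)) = Add(-2, Mul(-7, Y)))
Pow(Add(6738, Function('A')(76)), -1) = Pow(Add(6738, Add(-2, Mul(-7, 76))), -1) = Pow(Add(6738, Add(-2, -532)), -1) = Pow(Add(6738, -534), -1) = Pow(6204, -1) = Rational(1, 6204)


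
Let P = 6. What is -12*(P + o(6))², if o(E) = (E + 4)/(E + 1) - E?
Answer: -1200/49 ≈ -24.490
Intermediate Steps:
o(E) = -E + (4 + E)/(1 + E) (o(E) = (4 + E)/(1 + E) - E = -E + (4 + E)/(1 + E))
-12*(P + o(6))² = -12*(6 + (4 - 1*6²)/(1 + 6))² = -12*(6 + (4 - 1*36)/7)² = -12*(6 + (4 - 36)/7)² = -12*(6 + (⅐)*(-32))² = -12*(6 - 32/7)² = -12*(10/7)² = -12*100/49 = -1200/49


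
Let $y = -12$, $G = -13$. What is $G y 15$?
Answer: $2340$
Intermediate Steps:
$G y 15 = \left(-13\right) \left(-12\right) 15 = 156 \cdot 15 = 2340$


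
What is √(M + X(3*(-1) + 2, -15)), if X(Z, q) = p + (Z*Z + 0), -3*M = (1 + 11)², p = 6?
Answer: I*√41 ≈ 6.4031*I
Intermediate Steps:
M = -48 (M = -(1 + 11)²/3 = -⅓*12² = -⅓*144 = -48)
X(Z, q) = 6 + Z² (X(Z, q) = 6 + (Z*Z + 0) = 6 + (Z² + 0) = 6 + Z²)
√(M + X(3*(-1) + 2, -15)) = √(-48 + (6 + (3*(-1) + 2)²)) = √(-48 + (6 + (-3 + 2)²)) = √(-48 + (6 + (-1)²)) = √(-48 + (6 + 1)) = √(-48 + 7) = √(-41) = I*√41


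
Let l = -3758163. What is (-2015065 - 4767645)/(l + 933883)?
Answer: 678271/282428 ≈ 2.4016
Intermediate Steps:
(-2015065 - 4767645)/(l + 933883) = (-2015065 - 4767645)/(-3758163 + 933883) = -6782710/(-2824280) = -6782710*(-1/2824280) = 678271/282428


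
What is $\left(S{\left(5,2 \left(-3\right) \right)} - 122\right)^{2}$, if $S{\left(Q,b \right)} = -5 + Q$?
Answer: $14884$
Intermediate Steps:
$\left(S{\left(5,2 \left(-3\right) \right)} - 122\right)^{2} = \left(\left(-5 + 5\right) - 122\right)^{2} = \left(0 - 122\right)^{2} = \left(-122\right)^{2} = 14884$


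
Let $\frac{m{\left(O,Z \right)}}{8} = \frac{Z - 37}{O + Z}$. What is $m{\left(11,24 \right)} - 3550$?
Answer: $- \frac{124354}{35} \approx -3553.0$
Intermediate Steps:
$m{\left(O,Z \right)} = \frac{8 \left(-37 + Z\right)}{O + Z}$ ($m{\left(O,Z \right)} = 8 \frac{Z - 37}{O + Z} = 8 \frac{-37 + Z}{O + Z} = \frac{8 \left(-37 + Z\right)}{O + Z}$)
$m{\left(11,24 \right)} - 3550 = \frac{8 \left(-37 + 24\right)}{11 + 24} - 3550 = 8 \cdot \frac{1}{35} \left(-13\right) - 3550 = - \frac{104}{35} - 3550 = - \frac{124354}{35}$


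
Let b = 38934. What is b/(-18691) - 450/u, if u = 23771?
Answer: -933911064/444303761 ≈ -2.1020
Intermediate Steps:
b/(-18691) - 450/u = 38934/(-18691) - 450/23771 = 38934*(-1/18691) - 450*1/23771 = -38934/18691 - 450/23771 = -933911064/444303761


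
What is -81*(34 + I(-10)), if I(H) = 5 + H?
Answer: -2349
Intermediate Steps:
-81*(34 + I(-10)) = -81*(34 + (5 - 10)) = -81*(34 - 5) = -81*29 = -2349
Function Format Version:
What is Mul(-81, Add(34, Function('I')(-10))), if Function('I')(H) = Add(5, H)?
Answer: -2349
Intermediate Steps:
Mul(-81, Add(34, Function('I')(-10))) = Mul(-81, Add(34, Add(5, -10))) = Mul(-81, Add(34, -5)) = Mul(-81, 29) = -2349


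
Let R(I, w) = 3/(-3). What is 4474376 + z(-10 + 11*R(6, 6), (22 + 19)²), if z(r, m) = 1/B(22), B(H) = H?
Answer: 98436273/22 ≈ 4.4744e+6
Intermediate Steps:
R(I, w) = -1 (R(I, w) = 3*(-⅓) = -1)
z(r, m) = 1/22
4474376 + z(-10 + 11*R(6, 6), (22 + 19)²) = 4474376 + 1/22 = 98436273/22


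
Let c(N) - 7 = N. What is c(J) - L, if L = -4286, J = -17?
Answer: 4276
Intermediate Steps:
c(N) = 7 + N
c(J) - L = (7 - 17) - 1*(-4286) = -10 + 4286 = 4276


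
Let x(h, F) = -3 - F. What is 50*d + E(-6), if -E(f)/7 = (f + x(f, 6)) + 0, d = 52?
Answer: 2705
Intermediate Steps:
E(f) = 63 - 7*f (E(f) = -7*((f + (-3 - 1*6)) + 0) = -7*((f + (-3 - 6)) + 0) = -7*((f - 9) + 0) = -7*((-9 + f) + 0) = -7*(-9 + f) = 63 - 7*f)
50*d + E(-6) = 50*52 + (63 - 7*(-6)) = 2600 + (63 + 42) = 2600 + 105 = 2705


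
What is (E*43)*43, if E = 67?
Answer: 123883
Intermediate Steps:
(E*43)*43 = (67*43)*43 = 2881*43 = 123883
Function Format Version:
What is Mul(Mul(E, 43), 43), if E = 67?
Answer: 123883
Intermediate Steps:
Mul(Mul(E, 43), 43) = Mul(Mul(67, 43), 43) = Mul(2881, 43) = 123883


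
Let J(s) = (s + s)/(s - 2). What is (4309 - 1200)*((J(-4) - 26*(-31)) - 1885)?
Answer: -10051397/3 ≈ -3.3505e+6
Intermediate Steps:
J(s) = 2*s/(-2 + s) (J(s) = (2*s)/(-2 + s) = 2*s/(-2 + s))
(4309 - 1200)*((J(-4) - 26*(-31)) - 1885) = (4309 - 1200)*((2*(-4)/(-2 - 4) - 26*(-31)) - 1885) = 3109*((2*(-4)/(-6) + 806) - 1885) = 3109*((2*(-4)*(-1/6) + 806) - 1885) = 3109*((4/3 + 806) - 1885) = 3109*(2422/3 - 1885) = 3109*(-3233/3) = -10051397/3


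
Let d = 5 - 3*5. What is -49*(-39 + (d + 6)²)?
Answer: 1127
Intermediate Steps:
d = -10 (d = 5 - 15 = -10)
-49*(-39 + (d + 6)²) = -49*(-39 + (-10 + 6)²) = -49*(-39 + (-4)²) = -49*(-39 + 16) = -49*(-23) = 1127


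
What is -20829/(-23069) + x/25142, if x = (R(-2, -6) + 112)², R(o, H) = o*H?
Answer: 439195831/290000399 ≈ 1.5145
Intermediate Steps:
R(o, H) = H*o
x = 15376 (x = (-6*(-2) + 112)² = (12 + 112)² = 124² = 15376)
-20829/(-23069) + x/25142 = -20829/(-23069) + 15376/25142 = -20829*(-1/23069) + 15376*(1/25142) = 20829/23069 + 7688/12571 = 439195831/290000399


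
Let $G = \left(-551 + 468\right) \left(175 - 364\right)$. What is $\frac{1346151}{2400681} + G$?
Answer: $\frac{12553609666}{800227} \approx 15688.0$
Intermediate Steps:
$G = 15687$ ($G = \left(-83\right) \left(-189\right) = 15687$)
$\frac{1346151}{2400681} + G = \frac{1346151}{2400681} + 15687 = 1346151 \cdot \frac{1}{2400681} + 15687 = \frac{448717}{800227} + 15687 = \frac{12553609666}{800227}$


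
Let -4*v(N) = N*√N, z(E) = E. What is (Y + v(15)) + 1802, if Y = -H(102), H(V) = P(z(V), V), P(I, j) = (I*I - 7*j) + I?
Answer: -7990 - 15*√15/4 ≈ -8004.5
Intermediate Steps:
v(N) = -N^(3/2)/4 (v(N) = -N*√N/4 = -N^(3/2)/4)
P(I, j) = I + I² - 7*j (P(I, j) = (I² - 7*j) + I = I + I² - 7*j)
H(V) = V² - 6*V (H(V) = V + V² - 7*V = V² - 6*V)
Y = -9792 (Y = -102*(-6 + 102) = -102*96 = -1*9792 = -9792)
(Y + v(15)) + 1802 = (-9792 - 15*√15/4) + 1802 = -7990 - 15*√15/4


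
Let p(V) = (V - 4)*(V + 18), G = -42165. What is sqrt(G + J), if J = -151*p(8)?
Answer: 7*I*sqrt(1181) ≈ 240.56*I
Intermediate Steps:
p(V) = (-4 + V)*(18 + V)
J = -15704 (J = -151*(-72 + 8**2 + 14*8) = -151*(-72 + 64 + 112) = -151*104 = -15704)
sqrt(G + J) = sqrt(-42165 - 15704) = sqrt(-57869) = 7*I*sqrt(1181)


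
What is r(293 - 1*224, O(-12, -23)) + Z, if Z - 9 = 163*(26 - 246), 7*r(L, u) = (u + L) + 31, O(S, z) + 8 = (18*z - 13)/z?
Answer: -5769468/161 ≈ -35835.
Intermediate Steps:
O(S, z) = -8 + (-13 + 18*z)/z (O(S, z) = -8 + (18*z - 13)/z = -8 + (-13 + 18*z)/z)
r(L, u) = 31/7 + L/7 + u/7 (r(L, u) = ((u + L) + 31)/7 = ((L + u) + 31)/7 = (31 + L + u)/7 = 31/7 + L/7 + u/7)
Z = -35851 (Z = 9 + 163*(26 - 246) = 9 + 163*(-220) = 9 - 35860 = -35851)
r(293 - 1*224, O(-12, -23)) + Z = (31/7 + (293 - 1*224)/7 + (10 - 13/(-23))/7) - 35851 = (31/7 + (293 - 224)/7 + (10 - 13*(-1/23))/7) - 35851 = (31/7 + (⅐)*69 + (10 + 13/23)/7) - 35851 = (31/7 + 69/7 + (⅐)*(243/23)) - 35851 = (31/7 + 69/7 + 243/161) - 35851 = 2543/161 - 35851 = -5769468/161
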